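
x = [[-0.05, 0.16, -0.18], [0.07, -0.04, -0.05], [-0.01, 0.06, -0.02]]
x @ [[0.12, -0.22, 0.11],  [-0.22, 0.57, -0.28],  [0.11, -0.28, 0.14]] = [[-0.06, 0.15, -0.08], [0.01, -0.02, 0.01], [-0.02, 0.04, -0.02]]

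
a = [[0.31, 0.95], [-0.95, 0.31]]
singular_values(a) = [1.0, 1.0]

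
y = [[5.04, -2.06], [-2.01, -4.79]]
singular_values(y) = [5.45, 5.19]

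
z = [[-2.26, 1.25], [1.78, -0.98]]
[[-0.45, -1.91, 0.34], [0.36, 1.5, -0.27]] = z @ [[0.04, 0.31, -0.05], [-0.29, -0.97, 0.18]]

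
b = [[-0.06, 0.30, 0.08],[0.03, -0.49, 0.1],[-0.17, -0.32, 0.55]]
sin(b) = [[-0.06, 0.29, 0.08], [0.03, -0.47, 0.1], [-0.16, -0.31, 0.53]]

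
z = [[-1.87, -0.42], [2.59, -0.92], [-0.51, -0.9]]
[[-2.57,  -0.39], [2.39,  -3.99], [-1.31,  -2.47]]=z @ [[1.20, -0.47], [0.78, 3.01]]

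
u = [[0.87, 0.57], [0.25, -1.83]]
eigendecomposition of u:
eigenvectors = [[1.00, -0.20], [0.09, 0.98]]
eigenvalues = [0.92, -1.88]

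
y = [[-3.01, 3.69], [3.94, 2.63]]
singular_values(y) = [4.97, 4.52]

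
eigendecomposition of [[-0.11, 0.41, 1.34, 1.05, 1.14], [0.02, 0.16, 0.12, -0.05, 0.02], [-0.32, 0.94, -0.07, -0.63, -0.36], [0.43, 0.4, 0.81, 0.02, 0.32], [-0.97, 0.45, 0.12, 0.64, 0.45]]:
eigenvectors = [[(0.73+0j), (0.73-0j), (0.04+0.02j), (0.04-0.02j), (0.4+0j)], [(0.05+0.03j), 0.05-0.03j, 0.09-0.00j, 0.09+0.00j, 0.36+0.00j], [-0.15+0.36j, -0.15-0.36j, (0.2+0.02j), (0.2-0.02j), (-0.62+0j)], [(0.4-0.1j), 0.40+0.10j, (0.57-0.03j), 0.57+0.03j, 0.07+0.00j], [(0.05+0.39j), (0.05-0.39j), -0.79+0.00j, (-0.79-0j), 0.57+0.00j]]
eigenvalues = [(0.28+1.13j), (0.28-1.13j), (-0.05+0.04j), (-0.05-0.04j), (-0+0j)]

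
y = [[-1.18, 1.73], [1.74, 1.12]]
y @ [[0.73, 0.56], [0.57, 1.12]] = [[0.12, 1.28], [1.91, 2.23]]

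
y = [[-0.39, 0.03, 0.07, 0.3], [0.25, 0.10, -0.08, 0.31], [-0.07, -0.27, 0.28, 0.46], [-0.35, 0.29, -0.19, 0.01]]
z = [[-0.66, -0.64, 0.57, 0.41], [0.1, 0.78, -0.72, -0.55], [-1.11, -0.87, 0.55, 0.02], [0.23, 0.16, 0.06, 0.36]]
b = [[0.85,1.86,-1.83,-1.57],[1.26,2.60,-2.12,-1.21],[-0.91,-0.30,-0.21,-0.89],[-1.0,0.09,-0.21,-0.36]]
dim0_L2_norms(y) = [0.58, 0.41, 0.35, 0.63]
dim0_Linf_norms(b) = [1.26, 2.6, 2.12, 1.57]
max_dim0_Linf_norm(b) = 2.6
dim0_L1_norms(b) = [4.02, 4.85, 4.37, 4.03]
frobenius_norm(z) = 2.30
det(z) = -0.00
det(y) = -0.00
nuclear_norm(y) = 1.72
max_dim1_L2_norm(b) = 3.78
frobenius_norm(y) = 1.02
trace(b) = 2.88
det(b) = -0.00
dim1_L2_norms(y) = [0.5, 0.42, 0.61, 0.49]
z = y @ b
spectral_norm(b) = 4.90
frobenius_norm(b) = 5.22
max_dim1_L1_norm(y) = 1.08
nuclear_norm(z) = 3.26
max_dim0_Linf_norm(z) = 1.11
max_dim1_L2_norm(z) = 1.51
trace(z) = 1.03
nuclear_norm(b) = 7.15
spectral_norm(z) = 2.11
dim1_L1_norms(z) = [2.28, 2.15, 2.55, 0.81]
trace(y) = -0.00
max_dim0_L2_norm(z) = 1.34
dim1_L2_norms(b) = [3.16, 3.78, 1.32, 1.09]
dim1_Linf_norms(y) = [0.39, 0.31, 0.46, 0.35]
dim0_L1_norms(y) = [1.06, 0.69, 0.62, 1.08]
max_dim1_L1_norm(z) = 2.55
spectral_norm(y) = 0.71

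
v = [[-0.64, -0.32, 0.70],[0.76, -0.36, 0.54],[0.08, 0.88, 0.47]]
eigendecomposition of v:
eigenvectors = [[(0.68+0j), (0.68-0j), 0.26+0.00j], [-0.09-0.61j, -0.09+0.61j, 0.48+0.00j], [(-0.16+0.35j), (-0.16-0.35j), (0.84+0j)]]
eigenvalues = [(-0.76+0.65j), (-0.76-0.65j), (1+0j)]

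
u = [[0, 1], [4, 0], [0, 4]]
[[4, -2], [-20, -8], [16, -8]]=u @ [[-5, -2], [4, -2]]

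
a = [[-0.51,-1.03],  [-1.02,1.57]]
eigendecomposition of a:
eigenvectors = [[-0.93, 0.38], [-0.38, -0.92]]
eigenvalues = [-0.93, 1.99]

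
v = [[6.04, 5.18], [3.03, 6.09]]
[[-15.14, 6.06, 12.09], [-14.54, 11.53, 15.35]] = v@ [[-0.8,  -1.08,  -0.28], [-1.99,  2.43,  2.66]]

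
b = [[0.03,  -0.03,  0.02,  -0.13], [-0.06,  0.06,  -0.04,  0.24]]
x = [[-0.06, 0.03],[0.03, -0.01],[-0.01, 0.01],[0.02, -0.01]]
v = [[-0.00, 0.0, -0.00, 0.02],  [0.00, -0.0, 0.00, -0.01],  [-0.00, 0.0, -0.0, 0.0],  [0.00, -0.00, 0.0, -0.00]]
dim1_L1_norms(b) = [0.21, 0.4]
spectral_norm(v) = 0.02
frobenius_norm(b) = 0.29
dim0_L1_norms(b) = [0.09, 0.09, 0.06, 0.37]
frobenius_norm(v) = 0.02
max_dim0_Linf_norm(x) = 0.06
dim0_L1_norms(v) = [0.0, 0.0, 0.0, 0.03]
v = x @ b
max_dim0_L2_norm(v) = 0.02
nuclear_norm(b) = 0.30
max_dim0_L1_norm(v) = 0.03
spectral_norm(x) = 0.08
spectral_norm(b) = 0.29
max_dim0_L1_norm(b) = 0.37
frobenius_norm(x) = 0.08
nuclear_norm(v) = 0.02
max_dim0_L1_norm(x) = 0.12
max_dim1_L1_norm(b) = 0.4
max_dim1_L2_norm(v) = 0.02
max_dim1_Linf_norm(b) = 0.24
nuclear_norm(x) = 0.08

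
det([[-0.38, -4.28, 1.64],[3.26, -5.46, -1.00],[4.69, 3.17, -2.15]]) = 43.353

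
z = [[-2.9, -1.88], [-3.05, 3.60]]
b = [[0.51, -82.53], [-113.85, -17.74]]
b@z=[[250.24, -298.07], [384.27, 150.17]]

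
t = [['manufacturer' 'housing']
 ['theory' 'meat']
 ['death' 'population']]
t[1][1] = 'meat'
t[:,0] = ['manufacturer', 'theory', 'death']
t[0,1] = 'housing'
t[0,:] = ['manufacturer', 'housing']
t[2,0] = 'death'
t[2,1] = 'population'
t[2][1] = 'population'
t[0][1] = 'housing'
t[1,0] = 'theory'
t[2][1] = 'population'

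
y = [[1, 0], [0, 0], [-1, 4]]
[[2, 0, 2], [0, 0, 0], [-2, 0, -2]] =y@[[2, 0, 2], [0, 0, 0]]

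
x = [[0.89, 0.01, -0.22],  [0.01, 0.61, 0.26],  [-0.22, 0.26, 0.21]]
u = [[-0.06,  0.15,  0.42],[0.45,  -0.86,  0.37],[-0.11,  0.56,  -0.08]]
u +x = [[0.83, 0.16, 0.2], [0.46, -0.25, 0.63], [-0.33, 0.82, 0.13]]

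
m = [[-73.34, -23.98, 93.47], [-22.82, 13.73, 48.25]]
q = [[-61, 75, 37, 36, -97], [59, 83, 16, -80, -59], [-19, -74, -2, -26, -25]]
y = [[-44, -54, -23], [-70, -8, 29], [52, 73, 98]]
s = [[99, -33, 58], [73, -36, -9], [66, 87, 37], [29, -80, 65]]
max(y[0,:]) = -23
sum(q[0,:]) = -10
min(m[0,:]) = -73.34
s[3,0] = 29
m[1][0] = -22.82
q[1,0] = 59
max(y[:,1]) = 73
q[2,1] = -74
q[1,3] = -80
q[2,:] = [-19, -74, -2, -26, -25]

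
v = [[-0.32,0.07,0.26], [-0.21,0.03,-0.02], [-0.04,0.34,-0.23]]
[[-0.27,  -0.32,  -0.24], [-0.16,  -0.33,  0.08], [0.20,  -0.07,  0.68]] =v @ [[0.87,  1.58,  -0.08], [0.62,  0.4,  1.11], [-0.12,  0.61,  -1.31]]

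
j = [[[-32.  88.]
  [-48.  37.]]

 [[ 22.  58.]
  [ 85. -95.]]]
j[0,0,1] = 88.0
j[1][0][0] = 22.0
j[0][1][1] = 37.0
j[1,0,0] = 22.0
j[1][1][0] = 85.0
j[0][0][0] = -32.0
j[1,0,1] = 58.0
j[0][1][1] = 37.0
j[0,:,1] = [88.0, 37.0]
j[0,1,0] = -48.0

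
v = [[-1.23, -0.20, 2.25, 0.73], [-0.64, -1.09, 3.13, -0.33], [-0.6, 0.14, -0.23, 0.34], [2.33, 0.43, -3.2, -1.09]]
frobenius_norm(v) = 6.02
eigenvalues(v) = [(-1.74+1.18j), (-1.74-1.18j), 0j, (-0.16+0j)]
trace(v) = -3.64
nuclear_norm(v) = 7.82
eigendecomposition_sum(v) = [[-0.63+0.08j, -0.11-0.30j, (1.09+1.03j), (0.35-0.15j)],[(-0.23+0.84j), -0.44-0.02j, 1.90-0.85j, -0.01-0.52j],[(-0.28-0.25j), (0.09-0.17j), (-0.04+0.9j), 0.20+0.10j],[(1.11-0.06j), (0.16+0.54j), (-1.79-1.97j), -0.63+0.22j]] + [[-0.63-0.08j, (-0.11+0.3j), (1.09-1.03j), 0.35+0.15j], [-0.23-0.84j, -0.44+0.02j, 1.90+0.85j, (-0.01+0.52j)], [(-0.28+0.25j), (0.09+0.17j), (-0.04-0.9j), 0.20-0.10j], [1.11+0.06j, (0.16-0.54j), -1.79+1.97j, -0.63-0.22j]] + [[0.00+0.00j, 0j, 0.00-0.00j, -0j], [-0.00-0.00j, -0.00-0.00j, (-0.01+0j), (-0+0j)], [(-0-0j), -0.00-0.00j, (-0+0j), -0.00+0.00j], [0j, 0j, 0.00-0.00j, -0j]] + [[(0.02+0j), (0.02+0j), 0.07-0.00j, 0.03-0.00j], [(-0.18-0j), (-0.2-0j), -0.66+0.00j, -0.31+0.00j], [-0.04-0.00j, -0.04-0.00j, (-0.14+0j), (-0.07+0j)], [0.10+0.00j, (0.11+0j), 0.37-0.00j, 0.17-0.00j]]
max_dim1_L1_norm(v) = 7.05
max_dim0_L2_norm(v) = 5.02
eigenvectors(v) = [[(-0.39+0.03j), (-0.39-0.03j), -0.24+0.00j, -0.09+0.00j], [-0.17+0.52j, -0.17-0.52j, 0.72+0.00j, 0.85+0.00j], [-0.17-0.17j, (-0.17+0.17j), (0.14+0j), (0.19+0j)], [0.70+0.00j, 0.70-0.00j, -0.63+0.00j, (-0.48+0j)]]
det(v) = -0.00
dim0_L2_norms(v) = [2.78, 1.2, 5.02, 1.39]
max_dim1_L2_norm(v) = 4.13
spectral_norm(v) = 5.76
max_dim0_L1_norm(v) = 8.81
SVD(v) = [[-0.46, 0.19, 0.70, 0.51], [-0.54, -0.77, -0.29, 0.19], [-0.02, 0.41, -0.61, 0.68], [0.70, -0.46, 0.22, 0.50]] @ diag([5.758766927642283, 1.7222282847266988, 0.335161162322973, 0.00045127721726388736]) @ [[0.44,  0.17,  -0.86,  -0.16],[-0.61,  0.38,  -0.35,  0.60],[0.61,  0.54,  0.33,  0.47],[0.24,  -0.73,  -0.14,  0.63]]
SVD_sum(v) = [[-1.18, -0.45, 2.28, 0.43],[-1.39, -0.53, 2.7, 0.5],[-0.04, -0.02, 0.09, 0.02],[1.80, 0.69, -3.5, -0.65]] + [[-0.20, 0.12, -0.11, 0.19], [0.81, -0.50, 0.46, -0.79], [-0.43, 0.27, -0.25, 0.42], [0.48, -0.30, 0.28, -0.47]] + [[0.14, 0.13, 0.08, 0.11], [-0.06, -0.05, -0.03, -0.05], [-0.13, -0.11, -0.07, -0.1], [0.05, 0.04, 0.02, 0.03]] + [[0.00, -0.0, -0.0, 0.0], [0.0, -0.0, -0.0, 0.00], [0.00, -0.0, -0.0, 0.00], [0.00, -0.00, -0.0, 0.00]]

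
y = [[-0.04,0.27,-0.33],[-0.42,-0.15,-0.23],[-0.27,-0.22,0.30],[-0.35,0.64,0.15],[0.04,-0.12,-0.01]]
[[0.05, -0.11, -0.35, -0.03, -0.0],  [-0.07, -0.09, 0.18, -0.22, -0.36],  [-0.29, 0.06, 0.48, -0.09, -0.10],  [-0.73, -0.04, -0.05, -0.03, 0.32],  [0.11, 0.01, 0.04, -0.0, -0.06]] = y@[[0.75, 0.1, -0.59, 0.4, 0.39], [-0.57, -0.07, -0.56, 0.14, 0.61], [-0.70, 0.25, 0.67, 0.15, 0.46]]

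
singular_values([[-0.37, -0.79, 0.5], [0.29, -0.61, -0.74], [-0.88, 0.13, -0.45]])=[1.01, 1.0, 1.0]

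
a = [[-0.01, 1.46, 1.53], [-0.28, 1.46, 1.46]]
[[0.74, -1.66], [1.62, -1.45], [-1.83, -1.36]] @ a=[[0.46, -1.34, -1.29], [0.39, 0.25, 0.36], [0.4, -4.66, -4.79]]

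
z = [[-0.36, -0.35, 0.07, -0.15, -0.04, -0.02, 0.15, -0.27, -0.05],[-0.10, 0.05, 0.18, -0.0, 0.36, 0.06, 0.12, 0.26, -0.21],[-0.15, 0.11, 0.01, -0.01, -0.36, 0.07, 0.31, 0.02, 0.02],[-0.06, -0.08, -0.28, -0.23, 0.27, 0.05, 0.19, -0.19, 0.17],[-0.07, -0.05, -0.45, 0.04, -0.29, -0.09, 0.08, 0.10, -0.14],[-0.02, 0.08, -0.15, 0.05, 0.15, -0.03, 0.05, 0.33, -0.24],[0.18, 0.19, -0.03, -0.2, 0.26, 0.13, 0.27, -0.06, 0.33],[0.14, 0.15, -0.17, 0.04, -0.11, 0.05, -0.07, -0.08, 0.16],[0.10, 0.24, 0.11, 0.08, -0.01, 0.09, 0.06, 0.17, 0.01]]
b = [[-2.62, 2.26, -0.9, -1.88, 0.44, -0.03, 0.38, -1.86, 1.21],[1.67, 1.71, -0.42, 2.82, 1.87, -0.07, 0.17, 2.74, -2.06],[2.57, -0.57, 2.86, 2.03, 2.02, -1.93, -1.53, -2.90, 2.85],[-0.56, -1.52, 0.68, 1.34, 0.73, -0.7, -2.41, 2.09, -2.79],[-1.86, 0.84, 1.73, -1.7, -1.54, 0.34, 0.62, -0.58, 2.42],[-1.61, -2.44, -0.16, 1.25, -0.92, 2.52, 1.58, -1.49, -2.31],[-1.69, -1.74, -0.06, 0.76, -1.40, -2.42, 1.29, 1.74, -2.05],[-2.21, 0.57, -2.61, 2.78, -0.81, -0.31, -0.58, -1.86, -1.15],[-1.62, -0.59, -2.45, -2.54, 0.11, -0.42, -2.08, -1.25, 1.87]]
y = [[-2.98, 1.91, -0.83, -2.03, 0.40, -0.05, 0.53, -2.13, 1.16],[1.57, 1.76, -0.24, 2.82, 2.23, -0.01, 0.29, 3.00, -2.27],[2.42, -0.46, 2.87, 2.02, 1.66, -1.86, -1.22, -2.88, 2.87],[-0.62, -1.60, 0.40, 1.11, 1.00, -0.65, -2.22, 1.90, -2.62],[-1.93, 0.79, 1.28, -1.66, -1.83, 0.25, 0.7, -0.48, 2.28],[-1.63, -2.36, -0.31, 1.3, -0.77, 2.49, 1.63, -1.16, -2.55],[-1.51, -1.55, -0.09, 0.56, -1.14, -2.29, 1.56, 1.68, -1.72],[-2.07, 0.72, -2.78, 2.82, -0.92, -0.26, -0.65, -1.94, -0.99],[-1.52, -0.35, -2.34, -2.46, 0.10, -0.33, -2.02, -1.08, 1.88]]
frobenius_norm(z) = 1.57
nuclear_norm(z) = 3.59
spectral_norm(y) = 8.86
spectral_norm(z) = 0.82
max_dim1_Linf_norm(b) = 2.9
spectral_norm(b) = 8.85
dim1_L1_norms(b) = [11.58, 13.53, 19.26, 12.82, 11.63, 14.28, 13.15, 12.88, 12.93]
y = z + b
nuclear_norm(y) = 40.32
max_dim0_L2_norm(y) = 6.39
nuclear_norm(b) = 40.71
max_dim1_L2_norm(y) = 6.53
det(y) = -126017.82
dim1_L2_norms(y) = [4.86, 5.73, 6.53, 4.6, 4.25, 5.23, 4.45, 5.15, 4.78]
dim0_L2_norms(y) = [5.73, 4.33, 4.91, 6.01, 3.87, 3.95, 4.11, 5.9, 6.39]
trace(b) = 5.57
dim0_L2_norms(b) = [5.74, 4.59, 5.05, 6.05, 3.76, 4.1, 4.19, 5.86, 6.47]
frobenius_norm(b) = 15.52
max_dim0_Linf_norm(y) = 3.0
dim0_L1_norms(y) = [16.25, 11.5, 11.14, 16.78, 10.05, 8.19, 10.82, 16.25, 18.34]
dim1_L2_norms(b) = [4.65, 5.4, 6.78, 4.89, 4.37, 5.23, 4.81, 5.06, 5.0]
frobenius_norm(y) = 15.32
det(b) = -118842.50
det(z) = -0.00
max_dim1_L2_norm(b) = 6.78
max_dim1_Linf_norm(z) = 0.45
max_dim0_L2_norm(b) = 6.47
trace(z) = -0.65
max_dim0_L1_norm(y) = 18.34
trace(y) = 4.92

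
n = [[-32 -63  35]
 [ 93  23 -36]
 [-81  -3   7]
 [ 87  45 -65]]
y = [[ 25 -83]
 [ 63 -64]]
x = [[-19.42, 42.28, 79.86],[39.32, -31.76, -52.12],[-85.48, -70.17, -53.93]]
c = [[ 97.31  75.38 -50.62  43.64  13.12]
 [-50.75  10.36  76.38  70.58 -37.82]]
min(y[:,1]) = -83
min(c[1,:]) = -50.75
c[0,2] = -50.62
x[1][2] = -52.12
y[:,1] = [-83, -64]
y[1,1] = -64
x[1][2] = -52.12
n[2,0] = -81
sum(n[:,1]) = 2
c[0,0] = 97.31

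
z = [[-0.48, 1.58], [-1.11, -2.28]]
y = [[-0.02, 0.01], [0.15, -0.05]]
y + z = [[-0.5, 1.59], [-0.96, -2.33]]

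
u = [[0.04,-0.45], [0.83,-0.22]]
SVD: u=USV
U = [[-0.23, -0.97], [-0.97, 0.23]]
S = [0.88, 0.42]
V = [[-0.93, 0.36], [0.36, 0.93]]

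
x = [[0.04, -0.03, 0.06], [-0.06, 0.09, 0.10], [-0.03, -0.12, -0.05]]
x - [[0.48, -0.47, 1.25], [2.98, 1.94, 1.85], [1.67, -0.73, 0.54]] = [[-0.44, 0.44, -1.19], [-3.04, -1.85, -1.75], [-1.7, 0.61, -0.59]]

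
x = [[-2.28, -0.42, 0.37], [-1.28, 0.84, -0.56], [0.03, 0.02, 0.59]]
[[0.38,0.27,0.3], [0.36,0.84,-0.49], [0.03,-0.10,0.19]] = x @ [[-0.19, -0.24, -0.01], [0.17, 0.51, -0.38], [0.05, -0.18, 0.33]]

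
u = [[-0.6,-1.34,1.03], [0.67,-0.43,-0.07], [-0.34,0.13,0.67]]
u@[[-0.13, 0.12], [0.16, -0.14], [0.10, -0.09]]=[[-0.03, 0.02], [-0.16, 0.15], [0.13, -0.12]]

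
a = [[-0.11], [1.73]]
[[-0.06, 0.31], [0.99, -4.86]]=a @ [[0.57, -2.81]]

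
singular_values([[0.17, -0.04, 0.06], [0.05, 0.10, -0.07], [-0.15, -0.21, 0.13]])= [0.32, 0.18, 0.0]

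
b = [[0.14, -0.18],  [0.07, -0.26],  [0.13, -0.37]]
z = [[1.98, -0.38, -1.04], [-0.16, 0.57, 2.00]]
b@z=[[0.31,  -0.16,  -0.51], [0.18,  -0.17,  -0.59], [0.32,  -0.26,  -0.88]]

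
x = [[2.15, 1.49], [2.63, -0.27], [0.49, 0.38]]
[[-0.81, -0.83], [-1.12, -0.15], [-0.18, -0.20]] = x @ [[-0.42,-0.1], [0.06,-0.41]]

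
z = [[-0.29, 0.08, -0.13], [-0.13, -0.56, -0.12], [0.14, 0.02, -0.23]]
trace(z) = -1.08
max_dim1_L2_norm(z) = 0.59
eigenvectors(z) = [[(0.71+0j), (0.71-0j), (-0.28+0j)], [-0.10+0.31j, (-0.1-0.31j), 0.96+0.00j], [(-0.14-0.61j), -0.14+0.61j, (0.07+0j)]]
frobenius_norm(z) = 0.72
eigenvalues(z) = [(-0.27+0.15j), (-0.27-0.15j), (-0.53+0j)]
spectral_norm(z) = 0.59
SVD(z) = [[-0.04, 0.97, 0.24], [-1.00, -0.04, -0.0], [0.01, -0.24, 0.97]] @ diag([0.5875545998185221, 0.3306554913992187, 0.26579416517229626]) @ [[0.24,0.95,0.21],[-0.94,0.28,-0.2],[0.25,0.15,-0.96]]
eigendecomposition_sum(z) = [[-0.16+0.05j, -0.04+0.02j, -0.11-0.15j], [0.00-0.08j, (-0-0.02j), 0.08-0.03j], [0.07+0.13j, 0.03+0.03j, -0.11+0.12j]] + [[(-0.16-0.05j), -0.04-0.02j, -0.11+0.15j], [0.00+0.08j, -0.00+0.02j, 0.08+0.03j], [(0.07-0.13j), (0.03-0.03j), -0.11-0.12j]] + [[0.04+0.00j, (0.16+0j), 0.08+0.00j], [-0.14-0.00j, -0.55-0.00j, (-0.28-0j)], [(-0.01-0j), -0.04-0.00j, -0.02-0.00j]]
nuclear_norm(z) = 1.18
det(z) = -0.05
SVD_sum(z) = [[-0.01, -0.02, -0.00], [-0.14, -0.56, -0.12], [0.0, 0.0, 0.0]] + [[-0.3, 0.09, -0.06], [0.01, -0.0, 0.00], [0.07, -0.02, 0.02]] + [[0.02, 0.01, -0.06], [-0.00, -0.00, 0.0], [0.06, 0.04, -0.25]]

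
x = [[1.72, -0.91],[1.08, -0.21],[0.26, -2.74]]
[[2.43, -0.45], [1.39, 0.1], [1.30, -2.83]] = x@[[1.22, 0.3], [-0.36, 1.06]]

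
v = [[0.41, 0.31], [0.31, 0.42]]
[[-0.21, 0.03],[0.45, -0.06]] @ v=[[-0.08,-0.05], [0.17,0.11]]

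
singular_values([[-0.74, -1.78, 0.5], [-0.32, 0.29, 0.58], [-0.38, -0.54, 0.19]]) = [2.1, 0.73, 0.1]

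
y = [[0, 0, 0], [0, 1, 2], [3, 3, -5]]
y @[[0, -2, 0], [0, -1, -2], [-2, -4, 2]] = [[0, 0, 0], [-4, -9, 2], [10, 11, -16]]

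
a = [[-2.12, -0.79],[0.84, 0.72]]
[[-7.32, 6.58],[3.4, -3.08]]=a@[[3.0, -2.67], [1.22, -1.16]]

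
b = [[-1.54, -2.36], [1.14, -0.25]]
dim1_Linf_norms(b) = [2.36, 1.14]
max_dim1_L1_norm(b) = 3.9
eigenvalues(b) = [(-0.9+1.51j), (-0.9-1.51j)]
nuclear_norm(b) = 3.93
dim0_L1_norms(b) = [2.68, 2.61]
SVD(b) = [[-0.99,0.17], [0.17,0.99]] @ diag([2.8533491998323295, 1.0778211093758585]) @ [[0.60, 0.80], [0.8, -0.60]]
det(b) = 3.08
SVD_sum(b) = [[-1.69, -2.25], [0.29, 0.39]] + [[0.15, -0.11], [0.85, -0.64]]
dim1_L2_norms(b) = [2.82, 1.17]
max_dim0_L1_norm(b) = 2.68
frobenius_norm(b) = 3.05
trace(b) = -1.79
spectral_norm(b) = 2.85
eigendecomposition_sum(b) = [[-0.77+0.56j,(-1.18-0.7j)], [(0.57+0.34j),-0.12+0.95j]] + [[(-0.77-0.56j), -1.18+0.70j],[(0.57-0.34j), (-0.12-0.95j)]]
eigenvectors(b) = [[(0.82+0j), (0.82-0j)], [-0.22-0.52j, -0.22+0.52j]]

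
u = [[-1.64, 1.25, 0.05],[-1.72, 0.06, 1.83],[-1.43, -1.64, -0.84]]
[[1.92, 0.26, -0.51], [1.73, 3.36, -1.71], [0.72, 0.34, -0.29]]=u @ [[-0.92, -0.49, 0.39], [0.33, -0.49, 0.13], [0.07, 1.39, -0.57]]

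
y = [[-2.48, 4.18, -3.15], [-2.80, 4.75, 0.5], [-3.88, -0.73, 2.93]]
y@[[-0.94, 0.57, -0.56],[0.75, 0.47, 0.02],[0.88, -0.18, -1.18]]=[[2.69, 1.12, 5.19], [6.63, 0.55, 1.07], [5.68, -3.08, -1.30]]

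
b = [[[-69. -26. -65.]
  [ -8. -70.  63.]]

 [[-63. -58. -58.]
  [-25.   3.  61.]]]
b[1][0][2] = -58.0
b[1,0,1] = -58.0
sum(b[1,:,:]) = -140.0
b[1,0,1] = -58.0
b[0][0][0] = -69.0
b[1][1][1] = 3.0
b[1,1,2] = 61.0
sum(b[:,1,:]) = 24.0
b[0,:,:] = [[-69.0, -26.0, -65.0], [-8.0, -70.0, 63.0]]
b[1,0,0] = -63.0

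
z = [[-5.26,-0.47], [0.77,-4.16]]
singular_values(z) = [5.32, 4.18]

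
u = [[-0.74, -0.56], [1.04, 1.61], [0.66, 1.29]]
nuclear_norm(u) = 2.90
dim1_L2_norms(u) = [0.93, 1.92, 1.45]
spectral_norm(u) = 2.55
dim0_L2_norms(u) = [1.44, 2.14]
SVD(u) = [[-0.34, -0.89], [0.75, -0.06], [0.56, -0.46]] @ diag([2.5520896819090195, 0.3484799212200327]) @ [[0.55, 0.83], [0.83, -0.55]]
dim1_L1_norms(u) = [1.3, 2.65, 1.95]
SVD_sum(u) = [[-0.48, -0.73], [1.06, 1.60], [0.79, 1.20]] + [[-0.26, 0.17],[-0.02, 0.01],[-0.13, 0.09]]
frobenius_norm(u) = 2.58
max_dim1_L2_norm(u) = 1.92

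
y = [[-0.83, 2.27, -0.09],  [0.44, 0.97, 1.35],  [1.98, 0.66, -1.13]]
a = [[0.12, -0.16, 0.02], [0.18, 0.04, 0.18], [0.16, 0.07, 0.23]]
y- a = [[-0.95, 2.43, -0.11], [0.26, 0.93, 1.17], [1.82, 0.59, -1.36]]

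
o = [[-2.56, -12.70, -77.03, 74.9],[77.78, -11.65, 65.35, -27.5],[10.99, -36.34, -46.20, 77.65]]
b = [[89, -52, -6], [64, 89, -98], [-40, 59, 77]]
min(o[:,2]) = -77.03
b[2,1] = 59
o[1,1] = -11.65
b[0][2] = -6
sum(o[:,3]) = 125.05000000000001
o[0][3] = 74.9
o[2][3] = 77.65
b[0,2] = -6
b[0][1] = -52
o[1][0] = 77.78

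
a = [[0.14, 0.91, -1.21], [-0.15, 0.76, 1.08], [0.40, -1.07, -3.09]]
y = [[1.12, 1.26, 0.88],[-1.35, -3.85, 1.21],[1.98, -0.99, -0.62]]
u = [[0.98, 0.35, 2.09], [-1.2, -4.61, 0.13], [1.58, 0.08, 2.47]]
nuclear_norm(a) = 4.94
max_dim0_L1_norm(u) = 5.04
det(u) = 4.96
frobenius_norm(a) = 3.86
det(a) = -0.02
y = u + a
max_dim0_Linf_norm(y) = 3.85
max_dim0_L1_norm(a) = 5.38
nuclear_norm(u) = 8.75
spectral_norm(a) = 3.64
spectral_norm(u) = 4.87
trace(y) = -3.35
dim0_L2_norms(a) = [0.45, 1.6, 3.49]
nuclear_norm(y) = 8.11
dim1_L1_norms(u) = [3.42, 5.94, 4.13]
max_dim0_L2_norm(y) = 4.17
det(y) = 13.86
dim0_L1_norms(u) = [3.76, 5.04, 4.69]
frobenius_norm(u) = 6.06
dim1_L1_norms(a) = [2.26, 1.99, 4.56]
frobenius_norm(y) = 5.20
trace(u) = -1.16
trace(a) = -2.19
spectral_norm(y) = 4.45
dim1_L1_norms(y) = [3.26, 6.41, 3.59]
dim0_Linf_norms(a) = [0.4, 1.07, 3.09]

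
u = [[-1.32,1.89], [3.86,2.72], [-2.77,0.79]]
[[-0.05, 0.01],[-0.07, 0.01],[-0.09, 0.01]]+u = [[-1.37, 1.9], [3.79, 2.73], [-2.86, 0.8]]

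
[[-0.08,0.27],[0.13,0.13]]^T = [[-0.08, 0.13], [0.27, 0.13]]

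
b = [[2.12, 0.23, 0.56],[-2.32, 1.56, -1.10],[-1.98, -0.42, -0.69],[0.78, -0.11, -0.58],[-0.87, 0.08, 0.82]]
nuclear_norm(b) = 6.92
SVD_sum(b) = [[1.98, -0.39, 0.6], [-2.62, 0.52, -0.79], [-1.86, 0.37, -0.56], [0.55, -0.11, 0.17], [-0.56, 0.11, -0.17]] + [[0.18, 0.46, -0.28], [0.34, 0.89, -0.54], [-0.19, -0.5, 0.3], [0.14, 0.36, -0.22], [-0.19, -0.50, 0.3]] + [[-0.04,0.16,0.24], [-0.04,0.15,0.23], [0.07,-0.29,-0.43], [0.09,-0.36,-0.53], [-0.12,0.46,0.69]]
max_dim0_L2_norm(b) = 3.89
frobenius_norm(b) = 4.57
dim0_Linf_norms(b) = [2.32, 1.56, 1.1]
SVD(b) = [[-0.51, 0.36, 0.24], [0.68, 0.7, 0.22], [0.48, -0.39, -0.42], [-0.14, 0.28, -0.52], [0.15, -0.39, 0.67]] @ diag([4.103385512057568, 1.5667827339950133, 1.2489272212147347]) @ [[-0.94, 0.19, -0.28], [0.31, 0.81, -0.49], [-0.14, 0.55, 0.82]]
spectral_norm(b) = 4.10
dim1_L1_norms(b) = [2.91, 4.98, 3.09, 1.47, 1.77]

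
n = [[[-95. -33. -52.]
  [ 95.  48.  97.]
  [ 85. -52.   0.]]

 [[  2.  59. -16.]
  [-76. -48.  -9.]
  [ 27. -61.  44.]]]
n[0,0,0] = -95.0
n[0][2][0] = 85.0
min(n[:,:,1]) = -61.0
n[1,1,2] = -9.0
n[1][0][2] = -16.0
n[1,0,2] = -16.0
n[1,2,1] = -61.0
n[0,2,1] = -52.0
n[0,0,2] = -52.0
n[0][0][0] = -95.0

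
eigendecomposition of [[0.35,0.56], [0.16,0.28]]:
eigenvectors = [[0.9, -0.86], [0.43, 0.51]]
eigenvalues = [0.62, 0.01]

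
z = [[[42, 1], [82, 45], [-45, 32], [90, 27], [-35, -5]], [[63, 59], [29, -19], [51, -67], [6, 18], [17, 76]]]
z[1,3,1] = 18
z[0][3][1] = 27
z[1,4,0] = 17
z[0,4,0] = -35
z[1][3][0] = 6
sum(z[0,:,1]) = 100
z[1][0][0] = 63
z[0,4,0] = -35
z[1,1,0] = 29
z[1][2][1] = -67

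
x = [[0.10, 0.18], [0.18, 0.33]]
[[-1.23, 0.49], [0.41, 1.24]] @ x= [[-0.03, -0.06], [0.26, 0.48]]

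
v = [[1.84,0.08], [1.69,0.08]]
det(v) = 0.01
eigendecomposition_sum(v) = [[1.84, 0.08], [1.7, 0.07]] + [[0.0,-0.0], [-0.01,0.01]]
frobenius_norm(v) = 2.50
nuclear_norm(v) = 2.51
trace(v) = 1.92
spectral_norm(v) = 2.50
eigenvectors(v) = [[0.74, -0.04], [0.68, 1.00]]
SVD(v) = [[-0.74,  -0.68], [-0.68,  0.74]] @ diag([2.5008952350092786, 0.004798281764072173]) @ [[-1.00, -0.05],[-0.05, 1.00]]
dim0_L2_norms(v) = [2.5, 0.11]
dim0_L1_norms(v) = [3.53, 0.16]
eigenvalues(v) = [1.91, 0.01]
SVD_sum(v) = [[1.84, 0.08], [1.69, 0.08]] + [[0.0, -0.00], [-0.00, 0.00]]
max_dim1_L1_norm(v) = 1.92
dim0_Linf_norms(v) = [1.84, 0.08]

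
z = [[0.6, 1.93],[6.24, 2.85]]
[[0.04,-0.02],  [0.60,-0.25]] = z@[[0.10,-0.04],[-0.01,0.00]]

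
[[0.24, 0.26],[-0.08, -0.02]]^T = [[0.24, -0.08], [0.26, -0.02]]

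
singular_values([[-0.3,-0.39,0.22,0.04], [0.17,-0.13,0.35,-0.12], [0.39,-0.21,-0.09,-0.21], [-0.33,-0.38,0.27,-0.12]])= [0.81, 0.56, 0.29, 0.11]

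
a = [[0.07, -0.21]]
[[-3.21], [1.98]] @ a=[[-0.22, 0.67], [0.14, -0.42]]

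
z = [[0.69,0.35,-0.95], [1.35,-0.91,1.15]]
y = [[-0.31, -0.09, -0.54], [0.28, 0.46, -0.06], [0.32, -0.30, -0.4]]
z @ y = [[-0.42, 0.38, -0.01], [-0.31, -0.89, -1.13]]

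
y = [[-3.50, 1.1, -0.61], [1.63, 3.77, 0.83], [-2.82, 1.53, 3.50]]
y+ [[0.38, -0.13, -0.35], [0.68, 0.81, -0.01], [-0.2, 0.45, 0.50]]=[[-3.12, 0.97, -0.96], [2.31, 4.58, 0.82], [-3.02, 1.98, 4.0]]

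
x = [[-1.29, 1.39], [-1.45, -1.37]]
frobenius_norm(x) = 2.75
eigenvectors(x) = [[(-0.02-0.7j), (-0.02+0.7j)], [(0.71+0j), (0.71-0j)]]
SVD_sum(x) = [[0.12, 0.13],[-1.33, -1.48]] + [[-1.41,  1.26], [-0.12,  0.11]]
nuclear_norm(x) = 3.89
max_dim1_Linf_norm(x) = 1.45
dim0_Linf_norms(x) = [1.45, 1.39]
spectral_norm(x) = 2.00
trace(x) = -2.66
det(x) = 3.78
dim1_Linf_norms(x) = [1.39, 1.45]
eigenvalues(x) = [(-1.33+1.42j), (-1.33-1.42j)]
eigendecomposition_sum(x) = [[(-0.64+0.73j), 0.69+0.65j], [-0.73-0.68j, (-0.68+0.69j)]] + [[(-0.64-0.73j), 0.69-0.65j], [(-0.72+0.68j), -0.68-0.69j]]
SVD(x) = [[-0.09, 1.0],[1.00, 0.09]] @ diag([1.9955847450059838, 1.8955847450059842]) @ [[-0.67, -0.74], [-0.74, 0.67]]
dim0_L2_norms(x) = [1.94, 1.95]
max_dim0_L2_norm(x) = 1.95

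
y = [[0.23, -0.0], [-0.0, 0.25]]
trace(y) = 0.48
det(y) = 0.06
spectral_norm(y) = 0.25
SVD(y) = [[0.0, 1.0], [1.0, 0.0]] @ diag([0.25, 0.23]) @ [[0.0, 1.00], [1.00, 0.00]]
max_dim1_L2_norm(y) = 0.25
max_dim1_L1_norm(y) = 0.25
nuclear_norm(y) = 0.48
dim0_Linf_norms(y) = [0.23, 0.25]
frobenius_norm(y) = 0.34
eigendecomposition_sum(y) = [[0.23, 0.00],[0.00, 0.0]] + [[0.00, 0.0],[0.00, 0.25]]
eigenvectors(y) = [[1.0, 0.00], [0.0, 1.0]]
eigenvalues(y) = [0.23, 0.25]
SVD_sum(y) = [[0.0, 0.0], [0.0, 0.25]] + [[0.23, 0.00], [0.00, 0.0]]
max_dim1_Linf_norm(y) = 0.25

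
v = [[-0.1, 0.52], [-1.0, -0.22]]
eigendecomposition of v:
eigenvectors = [[(-0.05-0.58j), -0.05+0.58j],[(0.81+0j), 0.81-0.00j]]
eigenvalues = [(-0.16+0.72j), (-0.16-0.72j)]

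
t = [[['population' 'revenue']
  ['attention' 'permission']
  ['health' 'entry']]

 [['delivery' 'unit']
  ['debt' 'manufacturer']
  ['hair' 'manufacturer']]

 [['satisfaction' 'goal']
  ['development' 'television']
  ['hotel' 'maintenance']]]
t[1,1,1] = 'manufacturer'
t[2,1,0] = 'development'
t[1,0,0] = 'delivery'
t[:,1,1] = ['permission', 'manufacturer', 'television']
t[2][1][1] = 'television'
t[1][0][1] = 'unit'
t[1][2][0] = 'hair'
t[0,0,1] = 'revenue'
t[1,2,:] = ['hair', 'manufacturer']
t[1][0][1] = 'unit'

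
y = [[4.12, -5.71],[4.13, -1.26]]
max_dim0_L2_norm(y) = 5.85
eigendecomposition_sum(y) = [[2.06+1.55j, -2.86+1.01j], [(2.06-0.73j), (-0.63+2.5j)]] + [[(2.06-1.55j), (-2.86-1.01j)], [(2.06+0.73j), -0.63-2.50j]]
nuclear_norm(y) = 10.25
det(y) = 18.39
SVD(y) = [[-0.88,-0.48],[-0.48,0.88]] @ diag([7.927207070785675, 2.3199974260514975]) @ [[-0.71, 0.71], [0.71, 0.71]]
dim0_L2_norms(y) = [5.83, 5.85]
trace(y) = 2.86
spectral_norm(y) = 7.93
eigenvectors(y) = [[(0.76+0j), (0.76-0j)], [(0.36-0.54j), 0.36+0.54j]]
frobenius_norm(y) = 8.26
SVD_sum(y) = [[4.91, -4.92], [2.69, -2.7]] + [[-0.79,-0.79], [1.44,1.44]]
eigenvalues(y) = [(1.43+4.04j), (1.43-4.04j)]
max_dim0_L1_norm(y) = 8.25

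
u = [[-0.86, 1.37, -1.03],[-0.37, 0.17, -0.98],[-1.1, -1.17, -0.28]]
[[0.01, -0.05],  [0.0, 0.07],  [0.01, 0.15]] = u @ [[-0.01, -0.01], [0.00, -0.10], [-0.0, -0.08]]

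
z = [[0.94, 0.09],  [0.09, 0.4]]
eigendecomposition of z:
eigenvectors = [[0.99, -0.16], [0.16, 0.99]]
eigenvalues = [0.95, 0.39]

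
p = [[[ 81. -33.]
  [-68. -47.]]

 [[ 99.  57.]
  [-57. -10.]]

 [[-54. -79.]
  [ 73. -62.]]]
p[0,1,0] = -68.0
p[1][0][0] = 99.0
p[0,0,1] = -33.0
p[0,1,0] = -68.0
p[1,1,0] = -57.0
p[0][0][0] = 81.0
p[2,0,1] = -79.0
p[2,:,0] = [-54.0, 73.0]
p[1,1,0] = -57.0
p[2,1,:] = [73.0, -62.0]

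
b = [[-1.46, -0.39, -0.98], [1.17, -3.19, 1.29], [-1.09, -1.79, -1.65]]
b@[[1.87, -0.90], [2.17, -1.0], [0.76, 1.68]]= [[-4.32, 0.06], [-3.75, 4.3], [-7.18, -0.0]]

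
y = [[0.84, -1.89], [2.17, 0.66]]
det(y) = 4.656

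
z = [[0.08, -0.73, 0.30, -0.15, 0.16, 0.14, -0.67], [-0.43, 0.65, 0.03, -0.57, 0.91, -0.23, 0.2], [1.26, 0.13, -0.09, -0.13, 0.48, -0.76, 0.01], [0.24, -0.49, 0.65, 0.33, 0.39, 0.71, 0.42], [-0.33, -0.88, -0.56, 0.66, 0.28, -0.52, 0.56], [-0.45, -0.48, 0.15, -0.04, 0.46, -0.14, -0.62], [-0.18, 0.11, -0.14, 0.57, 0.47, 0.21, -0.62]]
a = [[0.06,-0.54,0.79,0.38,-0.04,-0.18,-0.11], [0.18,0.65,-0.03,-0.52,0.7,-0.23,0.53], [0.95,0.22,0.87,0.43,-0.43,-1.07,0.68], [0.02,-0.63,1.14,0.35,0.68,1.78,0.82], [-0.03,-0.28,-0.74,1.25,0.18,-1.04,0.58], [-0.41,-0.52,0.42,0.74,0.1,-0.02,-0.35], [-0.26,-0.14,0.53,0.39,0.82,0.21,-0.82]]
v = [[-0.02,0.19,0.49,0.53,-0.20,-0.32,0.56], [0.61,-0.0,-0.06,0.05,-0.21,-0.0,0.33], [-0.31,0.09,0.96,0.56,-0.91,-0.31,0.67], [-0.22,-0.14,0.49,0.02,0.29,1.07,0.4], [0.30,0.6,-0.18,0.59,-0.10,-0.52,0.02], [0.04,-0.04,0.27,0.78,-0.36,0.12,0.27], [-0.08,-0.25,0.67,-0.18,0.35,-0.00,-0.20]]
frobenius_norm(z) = 3.39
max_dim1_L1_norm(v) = 3.81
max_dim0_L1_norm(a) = 4.53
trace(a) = 1.27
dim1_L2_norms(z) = [1.07, 1.36, 1.56, 1.29, 1.51, 1.04, 1.02]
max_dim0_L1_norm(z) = 3.47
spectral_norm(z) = 1.74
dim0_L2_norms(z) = [1.48, 1.49, 0.94, 1.11, 1.32, 1.22, 1.32]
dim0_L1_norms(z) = [2.97, 3.47, 1.92, 2.45, 3.15, 2.71, 3.1]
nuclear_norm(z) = 8.26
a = v + z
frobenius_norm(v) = 2.95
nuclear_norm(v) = 6.47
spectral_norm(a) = 2.77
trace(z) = 0.49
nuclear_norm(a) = 9.88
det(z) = -0.68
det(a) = -1.10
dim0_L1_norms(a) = [1.91, 2.98, 4.52, 4.06, 2.95, 4.53, 3.89]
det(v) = 0.11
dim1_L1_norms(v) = [2.31, 1.26, 3.81, 2.63, 2.31, 1.88, 1.73]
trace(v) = 0.78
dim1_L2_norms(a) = [1.05, 1.24, 1.92, 2.47, 1.91, 1.14, 1.38]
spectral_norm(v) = 2.08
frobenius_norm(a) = 4.39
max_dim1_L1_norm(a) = 5.42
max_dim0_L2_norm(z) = 1.49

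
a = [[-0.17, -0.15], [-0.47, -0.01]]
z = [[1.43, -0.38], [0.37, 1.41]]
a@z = [[-0.30, -0.15], [-0.68, 0.16]]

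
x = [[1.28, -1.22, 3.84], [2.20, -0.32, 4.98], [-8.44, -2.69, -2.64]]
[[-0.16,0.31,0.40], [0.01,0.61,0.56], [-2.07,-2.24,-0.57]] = x@[[0.26, 0.24, 0.03], [0.06, 0.06, 0.02], [-0.11, 0.02, 0.10]]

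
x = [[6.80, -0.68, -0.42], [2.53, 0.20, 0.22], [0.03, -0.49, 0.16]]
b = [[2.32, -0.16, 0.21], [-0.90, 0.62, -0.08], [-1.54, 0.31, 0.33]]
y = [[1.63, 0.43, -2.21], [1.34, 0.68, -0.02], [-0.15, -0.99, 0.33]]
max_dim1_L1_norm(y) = 4.27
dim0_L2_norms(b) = [2.93, 0.71, 0.4]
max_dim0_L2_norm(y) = 2.23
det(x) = 1.74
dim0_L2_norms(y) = [2.12, 1.28, 2.23]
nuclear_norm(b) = 3.88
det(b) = 0.61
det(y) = 2.85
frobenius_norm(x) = 7.32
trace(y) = 2.64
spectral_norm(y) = 3.01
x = y @ b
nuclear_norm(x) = 8.31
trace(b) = 3.27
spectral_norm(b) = 2.97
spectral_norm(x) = 7.28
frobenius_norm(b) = 3.04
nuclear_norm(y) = 4.99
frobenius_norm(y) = 3.33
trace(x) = 7.16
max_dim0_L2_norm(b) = 2.93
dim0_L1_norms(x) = [9.36, 1.37, 0.8]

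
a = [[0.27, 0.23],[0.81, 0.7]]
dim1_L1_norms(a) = [0.5, 1.51]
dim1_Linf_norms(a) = [0.27, 0.81]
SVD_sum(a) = [[0.27, 0.23],[0.81, 0.70]] + [[0.0, -0.00], [-0.00, 0.00]]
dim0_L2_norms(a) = [0.85, 0.74]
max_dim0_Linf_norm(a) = 0.81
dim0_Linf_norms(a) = [0.81, 0.7]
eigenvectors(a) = [[-0.65,-0.31],[0.76,-0.95]]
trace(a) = 0.97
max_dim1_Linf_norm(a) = 0.81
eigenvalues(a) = [0.0, 0.97]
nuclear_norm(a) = 1.13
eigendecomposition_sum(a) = [[0.0, -0.00],[-0.00, 0.00]] + [[0.27, 0.23], [0.81, 0.7]]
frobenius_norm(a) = 1.13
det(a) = 0.00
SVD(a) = [[-0.31, -0.95], [-0.95, 0.31]] @ diag([1.1277828994941803, 0.0023940777974297647]) @ [[-0.76, -0.65], [-0.65, 0.76]]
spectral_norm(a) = 1.13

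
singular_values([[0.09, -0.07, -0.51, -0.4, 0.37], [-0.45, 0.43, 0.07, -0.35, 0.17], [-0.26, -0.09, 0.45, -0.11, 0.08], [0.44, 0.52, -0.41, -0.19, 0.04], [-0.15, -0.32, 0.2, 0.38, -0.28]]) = [1.18, 0.83, 0.56, 0.27, 0.03]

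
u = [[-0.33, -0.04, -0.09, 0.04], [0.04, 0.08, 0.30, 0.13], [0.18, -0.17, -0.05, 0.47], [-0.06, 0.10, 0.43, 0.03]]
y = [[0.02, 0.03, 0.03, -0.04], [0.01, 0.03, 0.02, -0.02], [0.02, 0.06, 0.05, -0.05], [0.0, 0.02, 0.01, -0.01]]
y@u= [[0.00, -0.01, -0.01, 0.02],  [0.00, -0.00, -0.0, 0.01],  [0.01, -0.01, -0.01, 0.03],  [0.00, -0.00, 0.00, 0.01]]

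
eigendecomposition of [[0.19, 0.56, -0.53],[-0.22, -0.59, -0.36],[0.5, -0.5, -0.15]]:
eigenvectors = [[(0.76+0j), (0.76-0j), -0.10+0.00j], [(-0.01+0.29j), (-0.01-0.29j), 0.78+0.00j], [0.05-0.59j, (0.05+0.59j), 0.62+0.00j]]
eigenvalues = [(0.15+0.62j), (0.15-0.62j), (-0.85+0j)]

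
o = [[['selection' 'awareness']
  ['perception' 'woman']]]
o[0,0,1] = 'awareness'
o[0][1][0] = 'perception'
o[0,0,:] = ['selection', 'awareness']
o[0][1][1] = 'woman'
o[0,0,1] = 'awareness'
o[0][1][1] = 'woman'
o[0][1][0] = 'perception'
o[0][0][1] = 'awareness'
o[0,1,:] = ['perception', 'woman']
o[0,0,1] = 'awareness'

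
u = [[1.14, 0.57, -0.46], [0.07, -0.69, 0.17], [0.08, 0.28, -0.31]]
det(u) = 0.18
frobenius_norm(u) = 1.59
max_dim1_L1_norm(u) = 2.17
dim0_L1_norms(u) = [1.29, 1.54, 0.94]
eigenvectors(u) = [[1.0, -0.17, 0.35],[0.04, -0.34, -0.84],[0.06, -0.92, 0.42]]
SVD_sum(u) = [[0.99, 0.73, -0.51], [-0.29, -0.22, 0.15], [0.25, 0.18, -0.13]] + [[0.14, -0.17, 0.03], [0.38, -0.45, 0.08], [-0.13, 0.16, -0.03]] + [[0.0, 0.01, 0.02], [-0.01, -0.02, -0.06], [-0.04, -0.06, -0.15]]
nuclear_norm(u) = 2.28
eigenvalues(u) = [1.14, -0.19, -0.8]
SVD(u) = [[-0.93, -0.34, -0.12],  [0.27, -0.89, 0.37],  [-0.23, 0.31, 0.92]] @ diag([1.4313291692021914, 0.6666705567938277, 0.18370405029604184]) @ [[-0.74, -0.55, 0.38], [-0.63, 0.76, -0.14], [-0.22, -0.34, -0.91]]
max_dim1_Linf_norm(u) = 1.14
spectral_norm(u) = 1.43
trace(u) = 0.14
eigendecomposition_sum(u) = [[1.14,  0.31,  -0.33], [0.05,  0.01,  -0.01], [0.07,  0.02,  -0.02]] + [[0.00, -0.01, -0.03],  [0.01, -0.03, -0.06],  [0.01, -0.08, -0.17]] + [[-0.01, 0.28, -0.10], [0.01, -0.68, 0.25], [-0.01, 0.34, -0.12]]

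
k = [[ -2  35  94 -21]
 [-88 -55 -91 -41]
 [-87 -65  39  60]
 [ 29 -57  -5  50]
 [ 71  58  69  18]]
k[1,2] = -91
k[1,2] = -91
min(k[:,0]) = -88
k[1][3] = -41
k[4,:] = [71, 58, 69, 18]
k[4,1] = 58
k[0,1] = 35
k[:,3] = [-21, -41, 60, 50, 18]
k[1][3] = -41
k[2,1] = -65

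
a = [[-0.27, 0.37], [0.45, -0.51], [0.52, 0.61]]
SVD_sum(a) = [[-0.02, 0.38], [0.03, -0.53], [-0.03, 0.58]] + [[-0.25, -0.01], [0.42, 0.02], [0.55, 0.03]]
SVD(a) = [[0.44, 0.34], [-0.61, -0.57], [0.66, -0.75]] @ diag([0.8773622794502808, 0.7383328724889656]) @ [[-0.05, 1.00],[-1.00, -0.05]]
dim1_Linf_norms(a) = [0.37, 0.51, 0.61]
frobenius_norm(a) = 1.15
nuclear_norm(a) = 1.62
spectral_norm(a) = 0.88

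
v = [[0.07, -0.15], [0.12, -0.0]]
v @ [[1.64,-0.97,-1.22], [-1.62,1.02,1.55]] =[[0.36, -0.22, -0.32], [0.20, -0.12, -0.15]]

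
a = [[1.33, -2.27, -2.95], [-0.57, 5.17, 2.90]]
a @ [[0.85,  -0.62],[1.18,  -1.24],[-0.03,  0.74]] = [[-1.46, -0.19], [5.53, -3.91]]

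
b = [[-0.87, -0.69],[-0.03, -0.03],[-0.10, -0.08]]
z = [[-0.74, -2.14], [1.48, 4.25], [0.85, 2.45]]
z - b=[[0.13, -1.45], [1.51, 4.28], [0.95, 2.53]]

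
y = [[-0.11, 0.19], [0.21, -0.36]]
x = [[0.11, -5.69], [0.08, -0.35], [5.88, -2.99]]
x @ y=[[-1.21, 2.07], [-0.08, 0.14], [-1.27, 2.19]]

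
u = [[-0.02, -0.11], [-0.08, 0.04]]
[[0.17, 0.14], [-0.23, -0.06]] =u @ [[1.94, 0.07], [-1.89, -1.31]]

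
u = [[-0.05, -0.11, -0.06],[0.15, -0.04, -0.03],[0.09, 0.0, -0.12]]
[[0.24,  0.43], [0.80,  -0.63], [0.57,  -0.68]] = u@[[4.19, -4.6], [-3.16, -3.06], [-1.62, 2.22]]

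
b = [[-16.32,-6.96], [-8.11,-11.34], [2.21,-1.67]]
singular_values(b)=[21.8, 6.46]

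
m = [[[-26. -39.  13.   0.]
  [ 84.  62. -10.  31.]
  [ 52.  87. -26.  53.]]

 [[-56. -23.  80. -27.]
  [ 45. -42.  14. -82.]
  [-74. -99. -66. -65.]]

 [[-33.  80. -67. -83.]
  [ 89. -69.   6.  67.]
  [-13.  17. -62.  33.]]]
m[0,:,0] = [-26.0, 84.0, 52.0]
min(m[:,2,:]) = -99.0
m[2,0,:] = [-33.0, 80.0, -67.0, -83.0]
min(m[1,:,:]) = -99.0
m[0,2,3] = 53.0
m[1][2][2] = -66.0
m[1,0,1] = -23.0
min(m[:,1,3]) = -82.0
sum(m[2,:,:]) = -35.0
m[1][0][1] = -23.0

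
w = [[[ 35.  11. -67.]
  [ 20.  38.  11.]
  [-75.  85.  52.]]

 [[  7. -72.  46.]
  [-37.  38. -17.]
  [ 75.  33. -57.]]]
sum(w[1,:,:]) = 16.0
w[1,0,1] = -72.0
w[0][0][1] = 11.0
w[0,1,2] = 11.0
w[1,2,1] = 33.0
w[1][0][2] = 46.0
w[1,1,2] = -17.0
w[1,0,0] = 7.0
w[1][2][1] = 33.0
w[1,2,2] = -57.0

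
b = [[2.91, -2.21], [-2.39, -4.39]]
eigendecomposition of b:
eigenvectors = [[0.96,0.27], [-0.29,0.96]]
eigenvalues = [3.57, -5.05]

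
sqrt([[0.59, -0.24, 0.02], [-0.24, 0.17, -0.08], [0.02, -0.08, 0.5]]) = [[0.73, -0.22, 0.00], [-0.22, 0.34, -0.08], [0.00, -0.08, 0.70]]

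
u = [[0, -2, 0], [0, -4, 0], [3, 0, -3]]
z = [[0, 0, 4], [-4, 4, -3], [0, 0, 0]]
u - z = [[0, -2, -4], [4, -8, 3], [3, 0, -3]]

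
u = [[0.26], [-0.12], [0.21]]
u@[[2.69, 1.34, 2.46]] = [[0.7, 0.35, 0.64], [-0.32, -0.16, -0.30], [0.56, 0.28, 0.52]]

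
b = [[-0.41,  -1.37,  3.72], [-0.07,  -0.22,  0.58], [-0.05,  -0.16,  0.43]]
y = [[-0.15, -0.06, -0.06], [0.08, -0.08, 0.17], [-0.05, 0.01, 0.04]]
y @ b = [[0.07,0.23,-0.62], [-0.04,-0.12,0.32], [0.02,0.06,-0.16]]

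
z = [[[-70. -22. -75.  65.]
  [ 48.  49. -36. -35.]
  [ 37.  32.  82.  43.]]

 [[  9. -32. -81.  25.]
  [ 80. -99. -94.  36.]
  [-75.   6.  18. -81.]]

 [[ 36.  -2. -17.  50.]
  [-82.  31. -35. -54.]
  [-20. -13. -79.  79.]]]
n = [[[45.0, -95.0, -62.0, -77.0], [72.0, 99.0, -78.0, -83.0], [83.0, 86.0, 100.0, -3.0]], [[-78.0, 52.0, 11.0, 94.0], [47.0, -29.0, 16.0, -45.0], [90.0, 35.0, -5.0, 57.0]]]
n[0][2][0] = 83.0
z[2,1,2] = -35.0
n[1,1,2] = 16.0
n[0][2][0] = 83.0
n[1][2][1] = 35.0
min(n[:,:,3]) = -83.0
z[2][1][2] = -35.0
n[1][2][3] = 57.0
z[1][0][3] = 25.0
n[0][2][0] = 83.0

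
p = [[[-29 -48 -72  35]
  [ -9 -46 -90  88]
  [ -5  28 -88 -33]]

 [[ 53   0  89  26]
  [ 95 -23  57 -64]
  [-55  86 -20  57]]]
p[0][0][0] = -29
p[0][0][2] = -72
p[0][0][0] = -29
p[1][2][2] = -20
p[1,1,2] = 57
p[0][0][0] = -29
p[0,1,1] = -46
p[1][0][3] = 26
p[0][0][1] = -48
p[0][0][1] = -48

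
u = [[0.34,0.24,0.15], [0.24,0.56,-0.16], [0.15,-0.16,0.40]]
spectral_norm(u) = 0.73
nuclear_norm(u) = 1.30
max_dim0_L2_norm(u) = 0.63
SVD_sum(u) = [[0.15, 0.28, -0.07], [0.28, 0.54, -0.14], [-0.07, -0.14, 0.03]] + [[0.16, -0.03, 0.24], [-0.03, 0.0, -0.04], [0.24, -0.04, 0.35]] + [[0.03, -0.02, -0.02], [-0.02, 0.01, 0.01], [-0.02, 0.01, 0.01]]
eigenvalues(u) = [0.05, 0.52, 0.73]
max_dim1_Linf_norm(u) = 0.56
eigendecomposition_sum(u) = [[0.03, -0.02, -0.02],  [-0.02, 0.01, 0.01],  [-0.02, 0.01, 0.01]] + [[0.16, -0.03, 0.24], [-0.03, 0.00, -0.04], [0.24, -0.04, 0.35]] + [[0.15, 0.28, -0.07], [0.28, 0.54, -0.14], [-0.07, -0.14, 0.03]]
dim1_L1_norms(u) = [0.73, 0.96, 0.71]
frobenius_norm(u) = 0.89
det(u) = 0.02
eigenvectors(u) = [[0.69, -0.56, -0.45],[-0.49, 0.09, -0.86],[-0.53, -0.82, 0.22]]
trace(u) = 1.30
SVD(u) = [[-0.45, 0.56, -0.69], [-0.86, -0.09, 0.49], [0.22, 0.82, 0.53]] @ diag([0.7258945567008438, 0.5203749907745218, 0.05373045252463455]) @ [[-0.45,-0.86,0.22], [0.56,-0.09,0.82], [-0.69,0.49,0.53]]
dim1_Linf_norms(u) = [0.34, 0.56, 0.4]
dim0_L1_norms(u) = [0.73, 0.96, 0.71]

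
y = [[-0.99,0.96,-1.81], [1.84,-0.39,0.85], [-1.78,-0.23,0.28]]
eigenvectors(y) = [[0.68,  -0.6,  -0.04], [-0.64,  -0.21,  0.87], [0.35,  0.78,  0.48]]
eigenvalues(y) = [-2.81, 1.71, 0.0]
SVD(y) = [[-0.64,-0.64,0.43], [0.66,-0.16,0.74], [-0.41,0.75,0.52]] @ diag([3.1137422132491284, 1.7442207512243137, 0.0018440251931617054]) @ [[0.82, -0.25, 0.51], [-0.57, -0.42, 0.71], [-0.04, 0.87, 0.48]]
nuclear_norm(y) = 4.86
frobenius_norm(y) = 3.57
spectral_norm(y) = 3.11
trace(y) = -1.10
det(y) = -0.01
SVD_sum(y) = [[-1.63, 0.49, -1.01],  [1.68, -0.51, 1.05],  [-1.04, 0.31, -0.65]] + [[0.64, 0.47, -0.80], [0.16, 0.12, -0.20], [-0.74, -0.54, 0.93]] + [[-0.0, 0.00, 0.0], [-0.00, 0.00, 0.00], [-0.00, 0.00, 0.00]]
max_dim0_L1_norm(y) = 4.61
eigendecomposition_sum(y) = [[-1.7, 0.56, -1.15], [1.59, -0.53, 1.08], [-0.86, 0.29, -0.58]] + [[0.71, 0.4, -0.66],[0.25, 0.14, -0.23],[-0.92, -0.52, 0.86]] + [[-0.0, -0.0, -0.00], [0.0, 0.0, 0.00], [0.0, 0.0, 0.00]]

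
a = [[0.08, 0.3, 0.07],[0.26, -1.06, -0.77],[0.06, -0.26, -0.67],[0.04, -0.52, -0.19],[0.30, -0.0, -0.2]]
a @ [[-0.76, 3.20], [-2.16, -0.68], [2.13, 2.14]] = [[-0.56, 0.20], [0.45, -0.09], [-0.91, -1.07], [0.69, 0.08], [-0.65, 0.53]]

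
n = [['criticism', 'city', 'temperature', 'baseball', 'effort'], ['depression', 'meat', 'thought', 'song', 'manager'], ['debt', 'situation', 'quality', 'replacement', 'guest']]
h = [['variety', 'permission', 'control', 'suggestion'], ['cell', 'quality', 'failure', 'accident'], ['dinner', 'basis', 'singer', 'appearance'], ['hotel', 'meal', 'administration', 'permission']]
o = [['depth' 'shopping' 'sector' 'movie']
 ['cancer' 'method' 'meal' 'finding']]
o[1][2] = 'meal'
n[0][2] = 'temperature'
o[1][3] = 'finding'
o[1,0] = 'cancer'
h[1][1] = 'quality'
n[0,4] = 'effort'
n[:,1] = ['city', 'meat', 'situation']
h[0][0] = 'variety'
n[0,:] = ['criticism', 'city', 'temperature', 'baseball', 'effort']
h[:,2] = ['control', 'failure', 'singer', 'administration']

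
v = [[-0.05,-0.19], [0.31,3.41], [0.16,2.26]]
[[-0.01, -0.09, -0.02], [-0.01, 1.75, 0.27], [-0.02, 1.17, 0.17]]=v @ [[0.31,-0.20,0.21],[-0.03,0.53,0.06]]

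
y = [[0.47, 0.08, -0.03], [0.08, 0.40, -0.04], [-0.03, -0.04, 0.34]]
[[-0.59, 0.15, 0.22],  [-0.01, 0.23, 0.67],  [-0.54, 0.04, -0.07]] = y @[[-1.37, 0.23, 0.18], [0.09, 0.56, 1.65], [-1.71, 0.21, -0.0]]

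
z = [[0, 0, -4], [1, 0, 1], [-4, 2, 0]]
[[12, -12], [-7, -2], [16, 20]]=z@[[-4, -5], [0, 0], [-3, 3]]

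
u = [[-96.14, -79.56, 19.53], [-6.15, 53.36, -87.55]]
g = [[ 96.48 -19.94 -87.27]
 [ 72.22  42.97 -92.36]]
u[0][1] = -79.56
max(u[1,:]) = 53.36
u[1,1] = 53.36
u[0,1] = -79.56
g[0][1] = -19.94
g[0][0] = 96.48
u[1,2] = -87.55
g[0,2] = -87.27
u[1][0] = -6.15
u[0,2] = 19.53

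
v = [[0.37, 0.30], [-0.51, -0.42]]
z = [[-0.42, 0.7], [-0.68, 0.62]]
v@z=[[-0.36, 0.44],[0.50, -0.62]]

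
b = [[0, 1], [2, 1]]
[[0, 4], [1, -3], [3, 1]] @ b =[[8, 4], [-6, -2], [2, 4]]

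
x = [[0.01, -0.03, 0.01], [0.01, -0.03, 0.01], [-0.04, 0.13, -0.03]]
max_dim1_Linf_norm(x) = 0.13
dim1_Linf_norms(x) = [0.03, 0.03, 0.13]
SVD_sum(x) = [[0.01, -0.03, 0.01], [0.01, -0.03, 0.01], [-0.04, 0.13, -0.03]] + [[0.0, 0.0, 0.00], [0.00, 0.0, 0.00], [0.0, 0.00, 0.00]] + [[0.0,0.0,-0.0], [-0.0,-0.0,0.00], [-0.0,-0.0,0.0]]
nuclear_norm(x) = 0.15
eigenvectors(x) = [[0.26, 0.94, 0.34],[0.26, 0.24, 0.34],[-0.93, -0.24, 0.87]]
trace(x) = -0.05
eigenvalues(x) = [-0.06, -0.0, 0.01]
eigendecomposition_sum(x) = [[0.01, -0.03, 0.01], [0.01, -0.03, 0.01], [-0.04, 0.12, -0.03]] + [[-0.00, 0.00, 0.0], [-0.0, 0.0, 0.0], [0.0, -0.00, -0.00]] + [[-0.00, 0.00, 0.00], [-0.00, 0.0, 0.00], [-0.00, 0.01, 0.0]]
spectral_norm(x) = 0.15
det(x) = 0.00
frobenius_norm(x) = 0.15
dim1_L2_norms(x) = [0.03, 0.03, 0.14]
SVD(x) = [[-0.22, -0.67, 0.71], [-0.22, -0.67, -0.71], [0.95, -0.32, -0.0]] @ diag([0.14691262863813592, 0.0040840600672790005, 1.4780418626137675e-17]) @ [[-0.29, 0.93, -0.22], [-0.17, -0.28, -0.95], [0.94, 0.24, -0.24]]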